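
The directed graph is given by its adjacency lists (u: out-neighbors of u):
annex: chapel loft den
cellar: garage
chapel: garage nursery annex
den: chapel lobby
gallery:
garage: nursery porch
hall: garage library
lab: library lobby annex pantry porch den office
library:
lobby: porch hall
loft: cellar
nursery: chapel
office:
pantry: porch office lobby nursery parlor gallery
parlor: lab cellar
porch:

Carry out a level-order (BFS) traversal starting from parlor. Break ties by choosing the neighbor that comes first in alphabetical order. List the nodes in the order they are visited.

parlor, cellar, lab, garage, annex, den, library, lobby, office, pantry, porch, nursery, chapel, loft, hall, gallery

Visit parlor; enqueue cellar, lab → queue [cellar, lab]
Visit cellar; enqueue garage → queue [lab, garage]
Visit lab; enqueue annex, den, library, lobby, office, pantry, porch → queue [garage, annex, den, library, lobby, office, pantry, porch]
Visit garage; enqueue nursery → queue [annex, den, library, lobby, office, pantry, porch, nursery]
Visit annex; enqueue chapel, loft → queue [den, library, lobby, office, pantry, porch, nursery, chapel, loft]
Visit den → queue [library, lobby, office, pantry, porch, nursery, chapel, loft]
Visit library → queue [lobby, office, pantry, porch, nursery, chapel, loft]
Visit lobby; enqueue hall → queue [office, pantry, porch, nursery, chapel, loft, hall]
Visit office → queue [pantry, porch, nursery, chapel, loft, hall]
Visit pantry; enqueue gallery → queue [porch, nursery, chapel, loft, hall, gallery]
Visit porch → queue [nursery, chapel, loft, hall, gallery]
Visit nursery → queue [chapel, loft, hall, gallery]
Visit chapel → queue [loft, hall, gallery]
Visit loft → queue [hall, gallery]
Visit hall → queue [gallery]
Visit gallery → queue []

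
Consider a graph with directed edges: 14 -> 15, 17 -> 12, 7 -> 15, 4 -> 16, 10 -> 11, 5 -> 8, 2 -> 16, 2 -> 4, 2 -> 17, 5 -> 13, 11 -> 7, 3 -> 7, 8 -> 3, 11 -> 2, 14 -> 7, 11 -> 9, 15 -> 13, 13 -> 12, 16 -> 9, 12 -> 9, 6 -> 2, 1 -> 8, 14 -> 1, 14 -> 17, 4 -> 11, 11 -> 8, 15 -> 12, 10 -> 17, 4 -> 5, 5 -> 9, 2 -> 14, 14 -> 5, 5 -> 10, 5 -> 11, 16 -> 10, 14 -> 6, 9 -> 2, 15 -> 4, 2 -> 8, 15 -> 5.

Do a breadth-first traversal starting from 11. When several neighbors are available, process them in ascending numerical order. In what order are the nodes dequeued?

11 2 7 8 9 4 14 16 17 15 3 5 1 6 10 12 13

Visit 11; enqueue 2, 7, 8, 9 → queue [2, 7, 8, 9]
Visit 2; enqueue 4, 14, 16, 17 → queue [7, 8, 9, 4, 14, 16, 17]
Visit 7; enqueue 15 → queue [8, 9, 4, 14, 16, 17, 15]
Visit 8; enqueue 3 → queue [9, 4, 14, 16, 17, 15, 3]
Visit 9 → queue [4, 14, 16, 17, 15, 3]
Visit 4; enqueue 5 → queue [14, 16, 17, 15, 3, 5]
Visit 14; enqueue 1, 6 → queue [16, 17, 15, 3, 5, 1, 6]
Visit 16; enqueue 10 → queue [17, 15, 3, 5, 1, 6, 10]
Visit 17; enqueue 12 → queue [15, 3, 5, 1, 6, 10, 12]
Visit 15; enqueue 13 → queue [3, 5, 1, 6, 10, 12, 13]
Visit 3 → queue [5, 1, 6, 10, 12, 13]
Visit 5 → queue [1, 6, 10, 12, 13]
Visit 1 → queue [6, 10, 12, 13]
Visit 6 → queue [10, 12, 13]
Visit 10 → queue [12, 13]
Visit 12 → queue [13]
Visit 13 → queue []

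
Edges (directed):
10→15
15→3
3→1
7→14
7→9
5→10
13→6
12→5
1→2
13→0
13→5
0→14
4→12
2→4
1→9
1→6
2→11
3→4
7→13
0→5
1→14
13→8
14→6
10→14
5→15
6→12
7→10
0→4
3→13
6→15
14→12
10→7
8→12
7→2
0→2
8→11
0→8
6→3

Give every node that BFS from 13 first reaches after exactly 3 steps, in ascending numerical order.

1, 7

Level 0: 13
Level 1: 0, 5, 6, 8
Level 2: 2, 3, 4, 10, 11, 12, 14, 15
Level 3: 1, 7
Level 4: 9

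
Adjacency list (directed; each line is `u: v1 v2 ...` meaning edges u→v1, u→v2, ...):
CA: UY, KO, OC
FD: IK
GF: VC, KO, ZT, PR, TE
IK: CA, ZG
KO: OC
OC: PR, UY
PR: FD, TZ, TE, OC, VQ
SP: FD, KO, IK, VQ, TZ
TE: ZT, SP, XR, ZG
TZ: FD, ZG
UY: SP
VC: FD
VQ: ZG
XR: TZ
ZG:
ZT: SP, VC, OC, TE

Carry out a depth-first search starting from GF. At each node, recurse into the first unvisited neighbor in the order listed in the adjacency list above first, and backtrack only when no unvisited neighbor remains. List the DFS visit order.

GF, VC, FD, IK, CA, UY, SP, KO, OC, PR, TZ, ZG, TE, ZT, XR, VQ

Visit GF
GF → VC
VC → FD
FD → IK
IK → CA
CA → UY
UY → SP
SP → KO
KO → OC
OC → PR
PR → TZ
TZ → ZG
PR → TE
TE → ZT
TE → XR
PR → VQ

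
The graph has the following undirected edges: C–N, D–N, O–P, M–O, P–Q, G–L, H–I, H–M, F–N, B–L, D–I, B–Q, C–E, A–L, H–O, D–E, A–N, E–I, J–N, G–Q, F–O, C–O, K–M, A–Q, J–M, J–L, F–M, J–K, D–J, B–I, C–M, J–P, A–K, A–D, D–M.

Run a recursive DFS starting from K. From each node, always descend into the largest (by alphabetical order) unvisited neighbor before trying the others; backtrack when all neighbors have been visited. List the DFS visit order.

Visit K
K → M
M → O
O → P
P → Q
Q → G
G → L
L → J
J → N
N → F
N → D
D → I
I → H
I → E
E → C
I → B
D → A

K M O P Q G L J N F D I H E C B A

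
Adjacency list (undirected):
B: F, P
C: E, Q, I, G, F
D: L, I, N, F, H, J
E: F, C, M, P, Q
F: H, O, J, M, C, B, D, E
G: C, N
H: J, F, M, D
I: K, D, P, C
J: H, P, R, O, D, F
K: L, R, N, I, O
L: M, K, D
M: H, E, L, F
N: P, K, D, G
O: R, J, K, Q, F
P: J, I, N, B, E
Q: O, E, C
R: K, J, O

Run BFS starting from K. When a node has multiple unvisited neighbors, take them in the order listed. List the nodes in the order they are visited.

K L R N I O M D J P G C Q F H E B

Visit K; enqueue L, R, N, I, O → queue [L, R, N, I, O]
Visit L; enqueue M, D → queue [R, N, I, O, M, D]
Visit R; enqueue J → queue [N, I, O, M, D, J]
Visit N; enqueue P, G → queue [I, O, M, D, J, P, G]
Visit I; enqueue C → queue [O, M, D, J, P, G, C]
Visit O; enqueue Q, F → queue [M, D, J, P, G, C, Q, F]
Visit M; enqueue H, E → queue [D, J, P, G, C, Q, F, H, E]
Visit D → queue [J, P, G, C, Q, F, H, E]
Visit J → queue [P, G, C, Q, F, H, E]
Visit P; enqueue B → queue [G, C, Q, F, H, E, B]
Visit G → queue [C, Q, F, H, E, B]
Visit C → queue [Q, F, H, E, B]
Visit Q → queue [F, H, E, B]
Visit F → queue [H, E, B]
Visit H → queue [E, B]
Visit E → queue [B]
Visit B → queue []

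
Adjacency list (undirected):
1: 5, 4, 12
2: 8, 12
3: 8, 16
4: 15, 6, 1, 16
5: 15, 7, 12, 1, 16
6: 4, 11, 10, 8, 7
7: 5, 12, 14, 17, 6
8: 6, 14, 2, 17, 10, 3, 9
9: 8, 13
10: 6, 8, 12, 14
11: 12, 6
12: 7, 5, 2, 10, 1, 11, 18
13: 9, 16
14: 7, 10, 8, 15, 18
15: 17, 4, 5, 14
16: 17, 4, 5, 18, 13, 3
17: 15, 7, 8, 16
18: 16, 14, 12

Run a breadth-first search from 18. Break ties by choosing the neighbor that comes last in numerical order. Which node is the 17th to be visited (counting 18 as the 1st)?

9

Visit 18; enqueue 16, 14, 12 → queue [16, 14, 12]
Visit 16; enqueue 17, 13, 5, 4, 3 → queue [14, 12, 17, 13, 5, 4, 3]
Visit 14; enqueue 15, 10, 8, 7 → queue [12, 17, 13, 5, 4, 3, 15, 10, 8, 7]
Visit 12; enqueue 11, 2, 1 → queue [17, 13, 5, 4, 3, 15, 10, 8, 7, 11, 2, 1]
Visit 17 → queue [13, 5, 4, 3, 15, 10, 8, 7, 11, 2, 1]
Visit 13; enqueue 9 → queue [5, 4, 3, 15, 10, 8, 7, 11, 2, 1, 9]
Visit 5 → queue [4, 3, 15, 10, 8, 7, 11, 2, 1, 9]
Visit 4; enqueue 6 → queue [3, 15, 10, 8, 7, 11, 2, 1, 9, 6]
Visit 3 → queue [15, 10, 8, 7, 11, 2, 1, 9, 6]
Visit 15 → queue [10, 8, 7, 11, 2, 1, 9, 6]
Visit 10 → queue [8, 7, 11, 2, 1, 9, 6]
Visit 8 → queue [7, 11, 2, 1, 9, 6]
Visit 7 → queue [11, 2, 1, 9, 6]
Visit 11 → queue [2, 1, 9, 6]
Visit 2 → queue [1, 9, 6]
Visit 1 → queue [9, 6]
Visit 9 → queue [6]
Visit 6 → queue []

Visit order: 18, 16, 14, 12, 17, 13, 5, 4, 3, 15, 10, 8, 7, 11, 2, 1, 9, 6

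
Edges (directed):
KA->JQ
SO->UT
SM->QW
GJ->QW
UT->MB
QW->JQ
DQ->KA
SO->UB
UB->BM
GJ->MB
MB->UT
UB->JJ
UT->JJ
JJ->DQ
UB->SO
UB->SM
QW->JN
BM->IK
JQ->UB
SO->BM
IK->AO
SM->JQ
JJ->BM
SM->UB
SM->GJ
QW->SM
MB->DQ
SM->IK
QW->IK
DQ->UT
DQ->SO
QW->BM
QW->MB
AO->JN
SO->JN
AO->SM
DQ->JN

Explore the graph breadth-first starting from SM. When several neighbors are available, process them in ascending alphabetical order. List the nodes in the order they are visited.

Visit SM; enqueue GJ, IK, JQ, QW, UB → queue [GJ, IK, JQ, QW, UB]
Visit GJ; enqueue MB → queue [IK, JQ, QW, UB, MB]
Visit IK; enqueue AO → queue [JQ, QW, UB, MB, AO]
Visit JQ → queue [QW, UB, MB, AO]
Visit QW; enqueue BM, JN → queue [UB, MB, AO, BM, JN]
Visit UB; enqueue JJ, SO → queue [MB, AO, BM, JN, JJ, SO]
Visit MB; enqueue DQ, UT → queue [AO, BM, JN, JJ, SO, DQ, UT]
Visit AO → queue [BM, JN, JJ, SO, DQ, UT]
Visit BM → queue [JN, JJ, SO, DQ, UT]
Visit JN → queue [JJ, SO, DQ, UT]
Visit JJ → queue [SO, DQ, UT]
Visit SO → queue [DQ, UT]
Visit DQ; enqueue KA → queue [UT, KA]
Visit UT → queue [KA]
Visit KA → queue []

SM GJ IK JQ QW UB MB AO BM JN JJ SO DQ UT KA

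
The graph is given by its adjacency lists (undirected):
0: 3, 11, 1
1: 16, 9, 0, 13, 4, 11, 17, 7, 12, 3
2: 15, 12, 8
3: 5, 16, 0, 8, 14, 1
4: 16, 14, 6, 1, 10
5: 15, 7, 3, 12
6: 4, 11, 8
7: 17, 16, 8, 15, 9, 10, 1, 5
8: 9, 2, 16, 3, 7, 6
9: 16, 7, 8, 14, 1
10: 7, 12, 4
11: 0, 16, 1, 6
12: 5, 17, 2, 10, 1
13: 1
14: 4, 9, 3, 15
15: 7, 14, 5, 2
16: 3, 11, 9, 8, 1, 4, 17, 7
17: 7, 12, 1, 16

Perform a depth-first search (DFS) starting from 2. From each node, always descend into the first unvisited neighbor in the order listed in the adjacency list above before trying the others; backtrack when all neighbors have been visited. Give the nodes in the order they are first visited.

Visit 2
2 → 15
15 → 7
7 → 17
17 → 12
12 → 5
5 → 3
3 → 16
16 → 11
11 → 0
0 → 1
1 → 9
9 → 8
8 → 6
6 → 4
4 → 14
4 → 10
1 → 13

2, 15, 7, 17, 12, 5, 3, 16, 11, 0, 1, 9, 8, 6, 4, 14, 10, 13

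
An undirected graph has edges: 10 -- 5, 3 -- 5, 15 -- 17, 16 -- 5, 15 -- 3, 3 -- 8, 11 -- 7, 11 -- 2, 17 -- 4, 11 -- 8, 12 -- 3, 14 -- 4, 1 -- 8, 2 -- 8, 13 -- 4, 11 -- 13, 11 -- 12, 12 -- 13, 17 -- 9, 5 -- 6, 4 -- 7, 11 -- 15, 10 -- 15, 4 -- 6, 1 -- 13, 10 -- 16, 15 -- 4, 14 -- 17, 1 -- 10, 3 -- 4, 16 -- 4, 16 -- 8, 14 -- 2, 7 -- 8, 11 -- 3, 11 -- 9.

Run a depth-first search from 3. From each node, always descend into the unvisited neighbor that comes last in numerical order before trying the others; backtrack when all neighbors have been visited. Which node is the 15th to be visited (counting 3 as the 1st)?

8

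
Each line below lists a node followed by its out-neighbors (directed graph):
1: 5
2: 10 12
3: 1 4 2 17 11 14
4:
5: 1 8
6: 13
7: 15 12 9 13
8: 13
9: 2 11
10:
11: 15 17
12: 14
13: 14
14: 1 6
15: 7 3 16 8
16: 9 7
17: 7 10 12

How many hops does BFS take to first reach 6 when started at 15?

3

Level 0: 15
Level 1: 3, 7, 8, 16
Level 2: 1, 2, 4, 9, 11, 12, 13, 14, 17
Level 3: 5, 6, 10
6 first appears at level 3.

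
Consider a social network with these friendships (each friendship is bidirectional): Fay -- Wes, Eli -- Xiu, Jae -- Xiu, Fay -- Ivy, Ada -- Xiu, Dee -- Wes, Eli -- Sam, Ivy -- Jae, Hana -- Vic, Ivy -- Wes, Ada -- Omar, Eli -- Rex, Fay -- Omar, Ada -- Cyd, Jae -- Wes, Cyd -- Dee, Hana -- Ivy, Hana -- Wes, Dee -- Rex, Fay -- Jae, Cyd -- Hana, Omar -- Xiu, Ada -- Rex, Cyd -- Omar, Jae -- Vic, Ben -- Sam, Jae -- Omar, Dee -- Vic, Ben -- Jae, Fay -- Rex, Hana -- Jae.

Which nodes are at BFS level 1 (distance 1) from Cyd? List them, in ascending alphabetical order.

Level 0: Cyd
Level 1: Ada, Dee, Hana, Omar
Level 2: Fay, Ivy, Jae, Rex, Vic, Wes, Xiu
Level 3: Ben, Eli
Level 4: Sam

Ada, Dee, Hana, Omar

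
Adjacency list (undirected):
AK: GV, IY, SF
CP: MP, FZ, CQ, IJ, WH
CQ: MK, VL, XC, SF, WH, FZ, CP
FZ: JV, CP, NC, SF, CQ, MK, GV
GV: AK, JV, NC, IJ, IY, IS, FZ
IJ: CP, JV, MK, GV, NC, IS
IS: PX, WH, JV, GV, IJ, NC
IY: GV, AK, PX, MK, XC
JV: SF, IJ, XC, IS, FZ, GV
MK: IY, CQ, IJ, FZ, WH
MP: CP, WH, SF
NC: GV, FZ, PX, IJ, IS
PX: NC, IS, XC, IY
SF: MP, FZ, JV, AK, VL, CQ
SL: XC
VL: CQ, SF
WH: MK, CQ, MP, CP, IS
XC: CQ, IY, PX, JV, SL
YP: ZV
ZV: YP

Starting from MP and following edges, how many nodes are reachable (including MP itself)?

18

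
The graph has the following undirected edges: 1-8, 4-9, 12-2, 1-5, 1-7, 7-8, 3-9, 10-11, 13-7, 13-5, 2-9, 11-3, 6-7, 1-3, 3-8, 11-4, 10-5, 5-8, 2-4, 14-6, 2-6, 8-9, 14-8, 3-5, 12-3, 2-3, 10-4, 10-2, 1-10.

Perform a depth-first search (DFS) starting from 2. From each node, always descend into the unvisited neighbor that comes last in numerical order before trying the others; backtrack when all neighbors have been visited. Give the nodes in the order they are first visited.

Visit 2
2 → 12
12 → 3
3 → 11
11 → 10
10 → 5
5 → 13
13 → 7
7 → 8
8 → 14
14 → 6
8 → 9
9 → 4
8 → 1

2, 12, 3, 11, 10, 5, 13, 7, 8, 14, 6, 9, 4, 1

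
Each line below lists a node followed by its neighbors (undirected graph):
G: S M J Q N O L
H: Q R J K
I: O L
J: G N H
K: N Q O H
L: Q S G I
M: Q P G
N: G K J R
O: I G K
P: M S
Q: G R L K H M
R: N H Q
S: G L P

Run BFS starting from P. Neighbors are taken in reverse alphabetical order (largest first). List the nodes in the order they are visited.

P → S → M → L → G → Q → I → O → N → J → R → K → H

Visit P; enqueue S, M → queue [S, M]
Visit S; enqueue L, G → queue [M, L, G]
Visit M; enqueue Q → queue [L, G, Q]
Visit L; enqueue I → queue [G, Q, I]
Visit G; enqueue O, N, J → queue [Q, I, O, N, J]
Visit Q; enqueue R, K, H → queue [I, O, N, J, R, K, H]
Visit I → queue [O, N, J, R, K, H]
Visit O → queue [N, J, R, K, H]
Visit N → queue [J, R, K, H]
Visit J → queue [R, K, H]
Visit R → queue [K, H]
Visit K → queue [H]
Visit H → queue []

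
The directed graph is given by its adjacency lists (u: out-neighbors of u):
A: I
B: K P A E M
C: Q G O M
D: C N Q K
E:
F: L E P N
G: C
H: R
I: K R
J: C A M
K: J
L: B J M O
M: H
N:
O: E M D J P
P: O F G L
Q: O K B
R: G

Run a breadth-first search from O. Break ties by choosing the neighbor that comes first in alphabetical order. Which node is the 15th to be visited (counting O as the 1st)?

L

Visit O; enqueue D, E, J, M, P → queue [D, E, J, M, P]
Visit D; enqueue C, K, N, Q → queue [E, J, M, P, C, K, N, Q]
Visit E → queue [J, M, P, C, K, N, Q]
Visit J; enqueue A → queue [M, P, C, K, N, Q, A]
Visit M; enqueue H → queue [P, C, K, N, Q, A, H]
Visit P; enqueue F, G, L → queue [C, K, N, Q, A, H, F, G, L]
Visit C → queue [K, N, Q, A, H, F, G, L]
Visit K → queue [N, Q, A, H, F, G, L]
Visit N → queue [Q, A, H, F, G, L]
Visit Q; enqueue B → queue [A, H, F, G, L, B]
Visit A; enqueue I → queue [H, F, G, L, B, I]
Visit H; enqueue R → queue [F, G, L, B, I, R]
Visit F → queue [G, L, B, I, R]
Visit G → queue [L, B, I, R]
Visit L → queue [B, I, R]
Visit B → queue [I, R]
Visit I → queue [R]
Visit R → queue []

Visit order: O, D, E, J, M, P, C, K, N, Q, A, H, F, G, L, B, I, R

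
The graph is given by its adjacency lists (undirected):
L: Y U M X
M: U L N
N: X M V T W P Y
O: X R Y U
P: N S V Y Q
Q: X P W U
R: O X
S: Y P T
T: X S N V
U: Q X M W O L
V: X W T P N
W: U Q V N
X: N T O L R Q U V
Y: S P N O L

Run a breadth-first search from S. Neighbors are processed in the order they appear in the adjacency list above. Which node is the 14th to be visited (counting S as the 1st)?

Visit S; enqueue Y, P, T → queue [Y, P, T]
Visit Y; enqueue N, O, L → queue [P, T, N, O, L]
Visit P; enqueue V, Q → queue [T, N, O, L, V, Q]
Visit T; enqueue X → queue [N, O, L, V, Q, X]
Visit N; enqueue M, W → queue [O, L, V, Q, X, M, W]
Visit O; enqueue R, U → queue [L, V, Q, X, M, W, R, U]
Visit L → queue [V, Q, X, M, W, R, U]
Visit V → queue [Q, X, M, W, R, U]
Visit Q → queue [X, M, W, R, U]
Visit X → queue [M, W, R, U]
Visit M → queue [W, R, U]
Visit W → queue [R, U]
Visit R → queue [U]
Visit U → queue []

Visit order: S, Y, P, T, N, O, L, V, Q, X, M, W, R, U

U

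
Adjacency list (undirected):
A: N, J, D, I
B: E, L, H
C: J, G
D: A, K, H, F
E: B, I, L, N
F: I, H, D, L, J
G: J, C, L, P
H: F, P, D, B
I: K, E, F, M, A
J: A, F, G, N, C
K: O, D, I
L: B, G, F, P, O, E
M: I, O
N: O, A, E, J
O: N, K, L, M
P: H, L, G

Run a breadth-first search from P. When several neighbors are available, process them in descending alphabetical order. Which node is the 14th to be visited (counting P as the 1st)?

Visit P; enqueue L, H, G → queue [L, H, G]
Visit L; enqueue O, F, E, B → queue [H, G, O, F, E, B]
Visit H; enqueue D → queue [G, O, F, E, B, D]
Visit G; enqueue J, C → queue [O, F, E, B, D, J, C]
Visit O; enqueue N, M, K → queue [F, E, B, D, J, C, N, M, K]
Visit F; enqueue I → queue [E, B, D, J, C, N, M, K, I]
Visit E → queue [B, D, J, C, N, M, K, I]
Visit B → queue [D, J, C, N, M, K, I]
Visit D; enqueue A → queue [J, C, N, M, K, I, A]
Visit J → queue [C, N, M, K, I, A]
Visit C → queue [N, M, K, I, A]
Visit N → queue [M, K, I, A]
Visit M → queue [K, I, A]
Visit K → queue [I, A]
Visit I → queue [A]
Visit A → queue []

Visit order: P, L, H, G, O, F, E, B, D, J, C, N, M, K, I, A

K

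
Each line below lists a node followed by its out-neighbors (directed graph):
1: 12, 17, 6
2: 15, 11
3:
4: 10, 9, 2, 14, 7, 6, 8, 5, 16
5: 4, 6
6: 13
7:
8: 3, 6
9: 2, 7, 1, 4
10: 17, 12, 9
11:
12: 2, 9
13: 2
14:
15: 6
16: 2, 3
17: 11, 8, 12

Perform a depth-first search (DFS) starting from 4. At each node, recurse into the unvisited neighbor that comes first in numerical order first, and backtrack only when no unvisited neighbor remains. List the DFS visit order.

Visit 4
4 → 2
2 → 11
2 → 15
15 → 6
6 → 13
4 → 5
4 → 7
4 → 8
8 → 3
4 → 9
9 → 1
1 → 12
1 → 17
4 → 10
4 → 14
4 → 16

4, 2, 11, 15, 6, 13, 5, 7, 8, 3, 9, 1, 12, 17, 10, 14, 16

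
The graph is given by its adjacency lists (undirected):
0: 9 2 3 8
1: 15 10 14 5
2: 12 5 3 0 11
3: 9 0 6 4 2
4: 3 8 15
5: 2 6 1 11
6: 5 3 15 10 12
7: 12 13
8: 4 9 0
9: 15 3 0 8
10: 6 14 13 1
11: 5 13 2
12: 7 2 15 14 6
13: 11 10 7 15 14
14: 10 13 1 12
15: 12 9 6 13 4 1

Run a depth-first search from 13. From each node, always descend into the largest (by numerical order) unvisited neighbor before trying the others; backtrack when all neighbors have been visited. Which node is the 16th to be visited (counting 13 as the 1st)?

7

Visit 13
13 → 15
15 → 12
12 → 14
14 → 10
10 → 6
6 → 5
5 → 11
11 → 2
2 → 3
3 → 9
9 → 8
8 → 4
8 → 0
5 → 1
12 → 7

Visit order: 13, 15, 12, 14, 10, 6, 5, 11, 2, 3, 9, 8, 4, 0, 1, 7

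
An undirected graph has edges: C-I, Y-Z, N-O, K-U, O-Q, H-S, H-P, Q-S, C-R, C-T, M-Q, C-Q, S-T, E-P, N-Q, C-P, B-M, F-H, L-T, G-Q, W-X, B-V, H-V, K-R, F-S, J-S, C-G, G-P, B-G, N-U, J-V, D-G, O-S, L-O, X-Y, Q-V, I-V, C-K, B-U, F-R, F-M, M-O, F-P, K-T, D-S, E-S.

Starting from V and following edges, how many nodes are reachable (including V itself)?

21

BFS from V visits: V, B, H, I, J, Q, G, M, U, F, P, S, C, N, O, D, K, R, E, T, L
Reachable nodes: 21 of 25 total.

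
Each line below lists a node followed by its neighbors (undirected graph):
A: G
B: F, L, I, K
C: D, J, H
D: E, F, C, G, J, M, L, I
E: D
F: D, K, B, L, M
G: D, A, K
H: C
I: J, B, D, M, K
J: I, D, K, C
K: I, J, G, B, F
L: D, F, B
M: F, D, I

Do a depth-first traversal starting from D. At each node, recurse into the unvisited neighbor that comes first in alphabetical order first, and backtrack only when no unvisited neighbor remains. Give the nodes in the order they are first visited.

D -> C -> H -> J -> I -> B -> F -> K -> G -> A -> L -> M -> E

Visit D
D → C
C → H
C → J
J → I
I → B
B → F
F → K
K → G
G → A
F → L
F → M
D → E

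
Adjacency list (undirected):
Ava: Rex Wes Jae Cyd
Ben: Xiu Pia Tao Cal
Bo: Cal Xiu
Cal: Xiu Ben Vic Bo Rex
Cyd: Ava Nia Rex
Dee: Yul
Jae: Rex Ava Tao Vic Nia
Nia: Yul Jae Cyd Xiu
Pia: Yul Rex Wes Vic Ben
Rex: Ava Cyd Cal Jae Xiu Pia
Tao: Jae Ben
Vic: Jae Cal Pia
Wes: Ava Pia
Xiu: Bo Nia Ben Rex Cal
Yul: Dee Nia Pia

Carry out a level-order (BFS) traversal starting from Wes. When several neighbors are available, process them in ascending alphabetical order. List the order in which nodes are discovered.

Visit Wes; enqueue Ava, Pia → queue [Ava, Pia]
Visit Ava; enqueue Cyd, Jae, Rex → queue [Pia, Cyd, Jae, Rex]
Visit Pia; enqueue Ben, Vic, Yul → queue [Cyd, Jae, Rex, Ben, Vic, Yul]
Visit Cyd; enqueue Nia → queue [Jae, Rex, Ben, Vic, Yul, Nia]
Visit Jae; enqueue Tao → queue [Rex, Ben, Vic, Yul, Nia, Tao]
Visit Rex; enqueue Cal, Xiu → queue [Ben, Vic, Yul, Nia, Tao, Cal, Xiu]
Visit Ben → queue [Vic, Yul, Nia, Tao, Cal, Xiu]
Visit Vic → queue [Yul, Nia, Tao, Cal, Xiu]
Visit Yul; enqueue Dee → queue [Nia, Tao, Cal, Xiu, Dee]
Visit Nia → queue [Tao, Cal, Xiu, Dee]
Visit Tao → queue [Cal, Xiu, Dee]
Visit Cal; enqueue Bo → queue [Xiu, Dee, Bo]
Visit Xiu → queue [Dee, Bo]
Visit Dee → queue [Bo]
Visit Bo → queue []

Wes, Ava, Pia, Cyd, Jae, Rex, Ben, Vic, Yul, Nia, Tao, Cal, Xiu, Dee, Bo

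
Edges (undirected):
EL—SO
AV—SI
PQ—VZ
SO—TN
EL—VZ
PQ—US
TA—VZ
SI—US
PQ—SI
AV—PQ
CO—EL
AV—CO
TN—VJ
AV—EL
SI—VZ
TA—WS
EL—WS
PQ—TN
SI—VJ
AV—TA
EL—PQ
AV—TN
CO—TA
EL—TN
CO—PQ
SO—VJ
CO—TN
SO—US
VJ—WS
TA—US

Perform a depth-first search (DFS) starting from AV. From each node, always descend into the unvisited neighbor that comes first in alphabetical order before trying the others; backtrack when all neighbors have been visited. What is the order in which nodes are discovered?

AV → CO → EL → PQ → SI → US → SO → TN → VJ → WS → TA → VZ

Visit AV
AV → CO
CO → EL
EL → PQ
PQ → SI
SI → US
US → SO
SO → TN
TN → VJ
VJ → WS
WS → TA
TA → VZ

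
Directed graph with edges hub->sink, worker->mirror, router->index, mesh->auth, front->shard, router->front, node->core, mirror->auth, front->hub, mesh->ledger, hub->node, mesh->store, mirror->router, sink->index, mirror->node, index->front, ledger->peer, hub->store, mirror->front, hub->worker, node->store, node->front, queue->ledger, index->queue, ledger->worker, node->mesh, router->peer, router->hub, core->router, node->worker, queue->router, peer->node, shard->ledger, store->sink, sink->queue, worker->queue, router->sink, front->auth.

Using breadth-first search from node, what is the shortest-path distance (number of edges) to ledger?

2

Level 0: node
Level 1: core, front, mesh, store, worker
Level 2: auth, hub, ledger, mirror, queue, router, shard, sink
Level 3: index, peer
ledger first appears at level 2.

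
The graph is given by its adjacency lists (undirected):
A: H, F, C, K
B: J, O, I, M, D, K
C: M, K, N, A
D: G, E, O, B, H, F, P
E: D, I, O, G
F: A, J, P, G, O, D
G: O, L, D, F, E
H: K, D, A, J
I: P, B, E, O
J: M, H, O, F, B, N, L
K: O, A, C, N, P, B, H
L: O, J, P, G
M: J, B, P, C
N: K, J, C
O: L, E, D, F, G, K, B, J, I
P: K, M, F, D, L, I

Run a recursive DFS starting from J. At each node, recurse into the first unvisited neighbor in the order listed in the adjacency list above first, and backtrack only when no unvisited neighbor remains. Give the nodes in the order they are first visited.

J -> M -> B -> O -> L -> P -> K -> A -> H -> D -> G -> F -> E -> I -> C -> N

Visit J
J → M
M → B
B → O
O → L
L → P
P → K
K → A
A → H
H → D
D → G
G → F
G → E
E → I
A → C
C → N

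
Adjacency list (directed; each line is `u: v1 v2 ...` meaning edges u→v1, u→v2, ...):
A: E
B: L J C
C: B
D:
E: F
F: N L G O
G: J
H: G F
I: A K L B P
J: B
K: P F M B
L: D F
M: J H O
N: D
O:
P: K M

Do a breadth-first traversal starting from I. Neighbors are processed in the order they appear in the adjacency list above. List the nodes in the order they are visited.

I, A, K, L, B, P, E, F, M, D, J, C, N, G, O, H

Visit I; enqueue A, K, L, B, P → queue [A, K, L, B, P]
Visit A; enqueue E → queue [K, L, B, P, E]
Visit K; enqueue F, M → queue [L, B, P, E, F, M]
Visit L; enqueue D → queue [B, P, E, F, M, D]
Visit B; enqueue J, C → queue [P, E, F, M, D, J, C]
Visit P → queue [E, F, M, D, J, C]
Visit E → queue [F, M, D, J, C]
Visit F; enqueue N, G, O → queue [M, D, J, C, N, G, O]
Visit M; enqueue H → queue [D, J, C, N, G, O, H]
Visit D → queue [J, C, N, G, O, H]
Visit J → queue [C, N, G, O, H]
Visit C → queue [N, G, O, H]
Visit N → queue [G, O, H]
Visit G → queue [O, H]
Visit O → queue [H]
Visit H → queue []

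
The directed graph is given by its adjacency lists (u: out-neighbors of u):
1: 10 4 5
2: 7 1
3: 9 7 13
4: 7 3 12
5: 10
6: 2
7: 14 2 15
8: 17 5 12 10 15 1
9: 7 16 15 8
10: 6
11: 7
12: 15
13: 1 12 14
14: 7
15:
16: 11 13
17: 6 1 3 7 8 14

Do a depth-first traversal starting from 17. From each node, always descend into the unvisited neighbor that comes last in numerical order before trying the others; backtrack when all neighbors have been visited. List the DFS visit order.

17 -> 14 -> 7 -> 15 -> 2 -> 1 -> 10 -> 6 -> 5 -> 4 -> 12 -> 3 -> 13 -> 9 -> 16 -> 11 -> 8

Visit 17
17 → 14
14 → 7
7 → 15
7 → 2
2 → 1
1 → 10
10 → 6
1 → 5
1 → 4
4 → 12
4 → 3
3 → 13
3 → 9
9 → 16
16 → 11
9 → 8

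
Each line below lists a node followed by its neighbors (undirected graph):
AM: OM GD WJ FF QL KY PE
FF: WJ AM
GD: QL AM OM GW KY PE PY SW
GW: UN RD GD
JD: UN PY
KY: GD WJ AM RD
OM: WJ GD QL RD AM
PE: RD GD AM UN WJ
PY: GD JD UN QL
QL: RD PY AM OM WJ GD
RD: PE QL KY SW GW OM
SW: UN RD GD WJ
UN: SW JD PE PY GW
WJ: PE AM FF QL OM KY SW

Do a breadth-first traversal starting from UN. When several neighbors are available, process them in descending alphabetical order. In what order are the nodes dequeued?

Visit UN; enqueue SW, PY, PE, JD, GW → queue [SW, PY, PE, JD, GW]
Visit SW; enqueue WJ, RD, GD → queue [PY, PE, JD, GW, WJ, RD, GD]
Visit PY; enqueue QL → queue [PE, JD, GW, WJ, RD, GD, QL]
Visit PE; enqueue AM → queue [JD, GW, WJ, RD, GD, QL, AM]
Visit JD → queue [GW, WJ, RD, GD, QL, AM]
Visit GW → queue [WJ, RD, GD, QL, AM]
Visit WJ; enqueue OM, KY, FF → queue [RD, GD, QL, AM, OM, KY, FF]
Visit RD → queue [GD, QL, AM, OM, KY, FF]
Visit GD → queue [QL, AM, OM, KY, FF]
Visit QL → queue [AM, OM, KY, FF]
Visit AM → queue [OM, KY, FF]
Visit OM → queue [KY, FF]
Visit KY → queue [FF]
Visit FF → queue []

UN, SW, PY, PE, JD, GW, WJ, RD, GD, QL, AM, OM, KY, FF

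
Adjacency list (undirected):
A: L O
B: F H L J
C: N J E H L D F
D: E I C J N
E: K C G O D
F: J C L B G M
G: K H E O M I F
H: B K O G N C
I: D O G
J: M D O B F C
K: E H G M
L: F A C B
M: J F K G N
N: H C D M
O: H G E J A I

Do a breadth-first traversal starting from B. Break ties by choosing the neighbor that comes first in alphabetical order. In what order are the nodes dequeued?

Visit B; enqueue F, H, J, L → queue [F, H, J, L]
Visit F; enqueue C, G, M → queue [H, J, L, C, G, M]
Visit H; enqueue K, N, O → queue [J, L, C, G, M, K, N, O]
Visit J; enqueue D → queue [L, C, G, M, K, N, O, D]
Visit L; enqueue A → queue [C, G, M, K, N, O, D, A]
Visit C; enqueue E → queue [G, M, K, N, O, D, A, E]
Visit G; enqueue I → queue [M, K, N, O, D, A, E, I]
Visit M → queue [K, N, O, D, A, E, I]
Visit K → queue [N, O, D, A, E, I]
Visit N → queue [O, D, A, E, I]
Visit O → queue [D, A, E, I]
Visit D → queue [A, E, I]
Visit A → queue [E, I]
Visit E → queue [I]
Visit I → queue []

B, F, H, J, L, C, G, M, K, N, O, D, A, E, I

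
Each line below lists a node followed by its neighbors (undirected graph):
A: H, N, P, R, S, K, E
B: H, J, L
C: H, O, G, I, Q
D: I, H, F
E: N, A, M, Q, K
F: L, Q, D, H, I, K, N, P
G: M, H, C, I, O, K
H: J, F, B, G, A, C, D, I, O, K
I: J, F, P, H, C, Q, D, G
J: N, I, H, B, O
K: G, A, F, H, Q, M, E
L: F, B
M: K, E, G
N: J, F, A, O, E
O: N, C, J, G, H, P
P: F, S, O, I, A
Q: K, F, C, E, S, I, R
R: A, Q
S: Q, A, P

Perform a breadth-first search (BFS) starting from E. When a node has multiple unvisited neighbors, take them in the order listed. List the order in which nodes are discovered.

E, N, A, M, Q, K, J, F, O, H, P, R, S, G, C, I, B, L, D

Visit E; enqueue N, A, M, Q, K → queue [N, A, M, Q, K]
Visit N; enqueue J, F, O → queue [A, M, Q, K, J, F, O]
Visit A; enqueue H, P, R, S → queue [M, Q, K, J, F, O, H, P, R, S]
Visit M; enqueue G → queue [Q, K, J, F, O, H, P, R, S, G]
Visit Q; enqueue C, I → queue [K, J, F, O, H, P, R, S, G, C, I]
Visit K → queue [J, F, O, H, P, R, S, G, C, I]
Visit J; enqueue B → queue [F, O, H, P, R, S, G, C, I, B]
Visit F; enqueue L, D → queue [O, H, P, R, S, G, C, I, B, L, D]
Visit O → queue [H, P, R, S, G, C, I, B, L, D]
Visit H → queue [P, R, S, G, C, I, B, L, D]
Visit P → queue [R, S, G, C, I, B, L, D]
Visit R → queue [S, G, C, I, B, L, D]
Visit S → queue [G, C, I, B, L, D]
Visit G → queue [C, I, B, L, D]
Visit C → queue [I, B, L, D]
Visit I → queue [B, L, D]
Visit B → queue [L, D]
Visit L → queue [D]
Visit D → queue []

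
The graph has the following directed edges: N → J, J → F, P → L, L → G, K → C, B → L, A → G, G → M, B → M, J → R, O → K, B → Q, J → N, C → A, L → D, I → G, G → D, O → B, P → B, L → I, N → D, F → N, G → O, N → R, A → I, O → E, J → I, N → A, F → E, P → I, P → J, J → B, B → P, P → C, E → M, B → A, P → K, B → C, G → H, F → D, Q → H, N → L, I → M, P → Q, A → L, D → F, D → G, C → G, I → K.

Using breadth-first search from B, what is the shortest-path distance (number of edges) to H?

2

Level 0: B
Level 1: A, C, L, M, P, Q
Level 2: D, G, H, I, J, K
Level 3: F, N, O, R
Level 4: E
H first appears at level 2.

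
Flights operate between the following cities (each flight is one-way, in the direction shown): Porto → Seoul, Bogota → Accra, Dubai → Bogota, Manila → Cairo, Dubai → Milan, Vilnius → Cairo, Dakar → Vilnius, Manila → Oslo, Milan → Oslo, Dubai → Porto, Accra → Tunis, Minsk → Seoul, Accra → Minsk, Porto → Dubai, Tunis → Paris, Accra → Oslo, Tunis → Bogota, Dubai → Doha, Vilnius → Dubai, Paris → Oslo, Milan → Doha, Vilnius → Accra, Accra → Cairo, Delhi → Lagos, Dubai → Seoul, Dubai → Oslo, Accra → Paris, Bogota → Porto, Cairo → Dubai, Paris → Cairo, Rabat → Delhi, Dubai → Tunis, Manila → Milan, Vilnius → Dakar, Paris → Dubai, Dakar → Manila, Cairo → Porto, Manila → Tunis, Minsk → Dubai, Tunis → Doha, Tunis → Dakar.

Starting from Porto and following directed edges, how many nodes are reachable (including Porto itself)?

15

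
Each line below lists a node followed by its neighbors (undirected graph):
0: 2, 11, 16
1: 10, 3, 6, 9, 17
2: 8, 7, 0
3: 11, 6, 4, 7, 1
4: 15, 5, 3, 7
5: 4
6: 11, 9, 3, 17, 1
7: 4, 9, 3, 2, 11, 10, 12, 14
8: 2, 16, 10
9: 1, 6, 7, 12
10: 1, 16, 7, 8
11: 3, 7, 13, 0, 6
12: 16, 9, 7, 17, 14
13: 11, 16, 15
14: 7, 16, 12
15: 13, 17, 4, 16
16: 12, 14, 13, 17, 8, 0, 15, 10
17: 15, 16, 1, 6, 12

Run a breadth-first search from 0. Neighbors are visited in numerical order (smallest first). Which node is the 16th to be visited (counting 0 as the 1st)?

9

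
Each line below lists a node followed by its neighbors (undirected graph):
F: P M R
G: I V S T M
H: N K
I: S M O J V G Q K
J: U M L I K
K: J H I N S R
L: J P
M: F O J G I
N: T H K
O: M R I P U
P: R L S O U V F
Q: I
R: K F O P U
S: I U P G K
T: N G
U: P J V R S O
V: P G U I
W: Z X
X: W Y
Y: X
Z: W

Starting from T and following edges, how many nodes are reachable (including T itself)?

17

BFS from T visits: T, G, N, I, M, S, V, H, K, J, O, Q, F, P, U, R, L
Reachable nodes: 17 of 21 total.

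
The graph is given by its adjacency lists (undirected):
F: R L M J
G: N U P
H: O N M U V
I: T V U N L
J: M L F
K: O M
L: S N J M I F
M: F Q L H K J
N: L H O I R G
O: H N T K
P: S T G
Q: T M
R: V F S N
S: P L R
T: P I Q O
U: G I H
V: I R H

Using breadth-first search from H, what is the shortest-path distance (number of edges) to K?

Level 0: H
Level 1: M, N, O, U, V
Level 2: F, G, I, J, K, L, Q, R, T
Level 3: P, S
K first appears at level 2.

2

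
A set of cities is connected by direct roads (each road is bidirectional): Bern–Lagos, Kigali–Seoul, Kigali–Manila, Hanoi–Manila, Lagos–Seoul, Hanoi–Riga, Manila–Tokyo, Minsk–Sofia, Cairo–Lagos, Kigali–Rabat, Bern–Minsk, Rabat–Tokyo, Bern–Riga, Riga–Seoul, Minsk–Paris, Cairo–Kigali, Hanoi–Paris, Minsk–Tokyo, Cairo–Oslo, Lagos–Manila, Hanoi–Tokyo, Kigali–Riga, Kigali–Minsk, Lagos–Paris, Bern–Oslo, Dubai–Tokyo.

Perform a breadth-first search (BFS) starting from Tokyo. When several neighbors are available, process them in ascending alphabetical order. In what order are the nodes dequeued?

Visit Tokyo; enqueue Dubai, Hanoi, Manila, Minsk, Rabat → queue [Dubai, Hanoi, Manila, Minsk, Rabat]
Visit Dubai → queue [Hanoi, Manila, Minsk, Rabat]
Visit Hanoi; enqueue Paris, Riga → queue [Manila, Minsk, Rabat, Paris, Riga]
Visit Manila; enqueue Kigali, Lagos → queue [Minsk, Rabat, Paris, Riga, Kigali, Lagos]
Visit Minsk; enqueue Bern, Sofia → queue [Rabat, Paris, Riga, Kigali, Lagos, Bern, Sofia]
Visit Rabat → queue [Paris, Riga, Kigali, Lagos, Bern, Sofia]
Visit Paris → queue [Riga, Kigali, Lagos, Bern, Sofia]
Visit Riga; enqueue Seoul → queue [Kigali, Lagos, Bern, Sofia, Seoul]
Visit Kigali; enqueue Cairo → queue [Lagos, Bern, Sofia, Seoul, Cairo]
Visit Lagos → queue [Bern, Sofia, Seoul, Cairo]
Visit Bern; enqueue Oslo → queue [Sofia, Seoul, Cairo, Oslo]
Visit Sofia → queue [Seoul, Cairo, Oslo]
Visit Seoul → queue [Cairo, Oslo]
Visit Cairo → queue [Oslo]
Visit Oslo → queue []

Tokyo -> Dubai -> Hanoi -> Manila -> Minsk -> Rabat -> Paris -> Riga -> Kigali -> Lagos -> Bern -> Sofia -> Seoul -> Cairo -> Oslo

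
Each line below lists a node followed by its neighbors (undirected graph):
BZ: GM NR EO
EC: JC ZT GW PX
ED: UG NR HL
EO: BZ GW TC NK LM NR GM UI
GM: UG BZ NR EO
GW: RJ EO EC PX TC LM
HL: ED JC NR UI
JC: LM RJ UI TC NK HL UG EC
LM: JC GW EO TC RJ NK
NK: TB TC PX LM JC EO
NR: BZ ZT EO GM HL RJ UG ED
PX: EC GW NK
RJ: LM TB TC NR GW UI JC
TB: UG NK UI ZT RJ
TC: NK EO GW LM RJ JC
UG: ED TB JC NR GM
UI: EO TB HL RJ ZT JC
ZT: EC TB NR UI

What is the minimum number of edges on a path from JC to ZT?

Level 0: JC
Level 1: EC, HL, LM, NK, RJ, TC, UG, UI
Level 2: ED, EO, GM, GW, NR, PX, TB, ZT
Level 3: BZ
ZT first appears at level 2.

2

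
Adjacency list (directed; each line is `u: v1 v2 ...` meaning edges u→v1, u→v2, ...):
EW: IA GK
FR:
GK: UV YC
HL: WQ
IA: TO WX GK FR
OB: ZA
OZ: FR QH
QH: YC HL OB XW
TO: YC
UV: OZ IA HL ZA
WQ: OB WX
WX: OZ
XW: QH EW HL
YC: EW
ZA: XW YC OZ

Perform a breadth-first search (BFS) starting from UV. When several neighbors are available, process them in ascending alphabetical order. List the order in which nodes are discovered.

UV -> HL -> IA -> OZ -> ZA -> WQ -> FR -> GK -> TO -> WX -> QH -> XW -> YC -> OB -> EW

Visit UV; enqueue HL, IA, OZ, ZA → queue [HL, IA, OZ, ZA]
Visit HL; enqueue WQ → queue [IA, OZ, ZA, WQ]
Visit IA; enqueue FR, GK, TO, WX → queue [OZ, ZA, WQ, FR, GK, TO, WX]
Visit OZ; enqueue QH → queue [ZA, WQ, FR, GK, TO, WX, QH]
Visit ZA; enqueue XW, YC → queue [WQ, FR, GK, TO, WX, QH, XW, YC]
Visit WQ; enqueue OB → queue [FR, GK, TO, WX, QH, XW, YC, OB]
Visit FR → queue [GK, TO, WX, QH, XW, YC, OB]
Visit GK → queue [TO, WX, QH, XW, YC, OB]
Visit TO → queue [WX, QH, XW, YC, OB]
Visit WX → queue [QH, XW, YC, OB]
Visit QH → queue [XW, YC, OB]
Visit XW; enqueue EW → queue [YC, OB, EW]
Visit YC → queue [OB, EW]
Visit OB → queue [EW]
Visit EW → queue []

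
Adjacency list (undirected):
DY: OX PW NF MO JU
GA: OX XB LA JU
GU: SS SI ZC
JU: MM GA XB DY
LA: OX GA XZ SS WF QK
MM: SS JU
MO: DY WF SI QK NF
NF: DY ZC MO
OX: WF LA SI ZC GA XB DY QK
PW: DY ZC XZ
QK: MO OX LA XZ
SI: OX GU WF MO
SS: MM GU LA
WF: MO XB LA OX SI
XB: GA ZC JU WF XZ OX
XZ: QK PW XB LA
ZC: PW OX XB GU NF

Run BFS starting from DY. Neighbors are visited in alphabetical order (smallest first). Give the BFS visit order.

DY, JU, MO, NF, OX, PW, GA, MM, XB, QK, SI, WF, ZC, LA, XZ, SS, GU

Visit DY; enqueue JU, MO, NF, OX, PW → queue [JU, MO, NF, OX, PW]
Visit JU; enqueue GA, MM, XB → queue [MO, NF, OX, PW, GA, MM, XB]
Visit MO; enqueue QK, SI, WF → queue [NF, OX, PW, GA, MM, XB, QK, SI, WF]
Visit NF; enqueue ZC → queue [OX, PW, GA, MM, XB, QK, SI, WF, ZC]
Visit OX; enqueue LA → queue [PW, GA, MM, XB, QK, SI, WF, ZC, LA]
Visit PW; enqueue XZ → queue [GA, MM, XB, QK, SI, WF, ZC, LA, XZ]
Visit GA → queue [MM, XB, QK, SI, WF, ZC, LA, XZ]
Visit MM; enqueue SS → queue [XB, QK, SI, WF, ZC, LA, XZ, SS]
Visit XB → queue [QK, SI, WF, ZC, LA, XZ, SS]
Visit QK → queue [SI, WF, ZC, LA, XZ, SS]
Visit SI; enqueue GU → queue [WF, ZC, LA, XZ, SS, GU]
Visit WF → queue [ZC, LA, XZ, SS, GU]
Visit ZC → queue [LA, XZ, SS, GU]
Visit LA → queue [XZ, SS, GU]
Visit XZ → queue [SS, GU]
Visit SS → queue [GU]
Visit GU → queue []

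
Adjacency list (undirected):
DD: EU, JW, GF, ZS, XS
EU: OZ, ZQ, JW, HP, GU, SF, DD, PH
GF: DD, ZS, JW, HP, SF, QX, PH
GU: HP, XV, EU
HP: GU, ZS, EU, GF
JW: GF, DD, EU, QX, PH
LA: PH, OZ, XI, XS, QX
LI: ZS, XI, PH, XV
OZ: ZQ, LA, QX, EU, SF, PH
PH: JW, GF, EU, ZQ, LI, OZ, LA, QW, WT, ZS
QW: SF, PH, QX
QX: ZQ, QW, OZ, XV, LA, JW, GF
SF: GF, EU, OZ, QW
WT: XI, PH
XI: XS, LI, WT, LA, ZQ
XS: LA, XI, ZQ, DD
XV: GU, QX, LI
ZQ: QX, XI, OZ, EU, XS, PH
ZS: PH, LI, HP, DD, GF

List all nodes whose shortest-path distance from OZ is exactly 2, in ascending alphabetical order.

DD, GF, GU, HP, JW, LI, QW, WT, XI, XS, XV, ZS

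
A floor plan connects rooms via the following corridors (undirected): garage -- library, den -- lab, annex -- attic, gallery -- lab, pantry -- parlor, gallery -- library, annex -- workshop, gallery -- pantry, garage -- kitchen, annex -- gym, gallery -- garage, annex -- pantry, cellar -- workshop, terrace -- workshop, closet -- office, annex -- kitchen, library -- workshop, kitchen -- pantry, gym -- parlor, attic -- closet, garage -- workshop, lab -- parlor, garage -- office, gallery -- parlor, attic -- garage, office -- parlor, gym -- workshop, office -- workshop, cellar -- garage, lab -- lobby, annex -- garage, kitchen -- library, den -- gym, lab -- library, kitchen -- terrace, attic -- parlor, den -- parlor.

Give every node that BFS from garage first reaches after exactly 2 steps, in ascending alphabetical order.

closet, gym, lab, pantry, parlor, terrace

Level 0: garage
Level 1: annex, attic, cellar, gallery, kitchen, library, office, workshop
Level 2: closet, gym, lab, pantry, parlor, terrace
Level 3: den, lobby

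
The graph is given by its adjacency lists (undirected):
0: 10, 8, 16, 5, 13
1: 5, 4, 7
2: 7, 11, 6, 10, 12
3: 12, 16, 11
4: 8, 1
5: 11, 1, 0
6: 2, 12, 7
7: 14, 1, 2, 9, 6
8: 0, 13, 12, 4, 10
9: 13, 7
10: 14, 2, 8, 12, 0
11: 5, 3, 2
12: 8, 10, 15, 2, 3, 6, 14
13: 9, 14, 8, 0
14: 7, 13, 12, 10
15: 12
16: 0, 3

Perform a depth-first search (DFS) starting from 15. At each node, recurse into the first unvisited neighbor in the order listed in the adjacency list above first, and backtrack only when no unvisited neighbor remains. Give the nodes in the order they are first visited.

Visit 15
15 → 12
12 → 8
8 → 0
0 → 10
10 → 14
14 → 7
7 → 1
1 → 5
5 → 11
11 → 3
3 → 16
11 → 2
2 → 6
1 → 4
7 → 9
9 → 13

15 -> 12 -> 8 -> 0 -> 10 -> 14 -> 7 -> 1 -> 5 -> 11 -> 3 -> 16 -> 2 -> 6 -> 4 -> 9 -> 13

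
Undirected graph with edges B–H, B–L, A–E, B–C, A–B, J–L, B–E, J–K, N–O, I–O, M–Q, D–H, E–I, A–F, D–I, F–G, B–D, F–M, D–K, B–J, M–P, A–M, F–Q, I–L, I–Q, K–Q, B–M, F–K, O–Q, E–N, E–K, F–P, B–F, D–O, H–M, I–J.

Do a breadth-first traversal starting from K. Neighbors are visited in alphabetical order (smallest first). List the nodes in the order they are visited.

K D E F J Q B H I O A N G M P L C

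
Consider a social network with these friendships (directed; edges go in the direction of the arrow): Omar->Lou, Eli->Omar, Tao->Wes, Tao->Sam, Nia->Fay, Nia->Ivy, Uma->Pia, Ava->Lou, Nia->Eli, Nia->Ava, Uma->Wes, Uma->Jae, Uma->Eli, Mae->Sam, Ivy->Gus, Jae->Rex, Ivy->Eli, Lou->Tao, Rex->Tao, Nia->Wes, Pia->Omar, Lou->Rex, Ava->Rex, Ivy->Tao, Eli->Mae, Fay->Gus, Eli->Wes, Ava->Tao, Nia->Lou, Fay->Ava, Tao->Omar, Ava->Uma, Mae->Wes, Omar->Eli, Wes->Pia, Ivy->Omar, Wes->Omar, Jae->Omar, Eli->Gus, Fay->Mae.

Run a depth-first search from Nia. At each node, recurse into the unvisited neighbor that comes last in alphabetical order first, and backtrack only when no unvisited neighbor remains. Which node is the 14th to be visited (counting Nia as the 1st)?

Visit Nia
Nia → Wes
Wes → Pia
Pia → Omar
Omar → Lou
Lou → Tao
Tao → Sam
Lou → Rex
Omar → Eli
Eli → Mae
Eli → Gus
Nia → Ivy
Nia → Fay
Fay → Ava
Ava → Uma
Uma → Jae

Visit order: Nia, Wes, Pia, Omar, Lou, Tao, Sam, Rex, Eli, Mae, Gus, Ivy, Fay, Ava, Uma, Jae

Ava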